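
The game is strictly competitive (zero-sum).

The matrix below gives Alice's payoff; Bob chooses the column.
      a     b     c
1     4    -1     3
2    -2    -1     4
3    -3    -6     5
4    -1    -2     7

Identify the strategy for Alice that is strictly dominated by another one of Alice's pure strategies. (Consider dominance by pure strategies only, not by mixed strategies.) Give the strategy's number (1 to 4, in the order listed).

3

Compare 3 with 4: -1 > -3, -2 > -6, 7 > 5.
So 4 strictly dominates 3 for Alice; 3 is strictly dominated.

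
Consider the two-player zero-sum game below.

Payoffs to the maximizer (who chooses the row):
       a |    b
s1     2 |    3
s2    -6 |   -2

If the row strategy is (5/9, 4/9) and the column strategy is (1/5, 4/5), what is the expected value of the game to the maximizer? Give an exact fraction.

Against (1/5, 4/5), each row's expected payoff is s1: 14/5; s2: -14/5.
Taking the (5/9, 4/9)-weighted average: (5/9)·(14/5) + (4/9)·(-14/5) = 14/45.

14/45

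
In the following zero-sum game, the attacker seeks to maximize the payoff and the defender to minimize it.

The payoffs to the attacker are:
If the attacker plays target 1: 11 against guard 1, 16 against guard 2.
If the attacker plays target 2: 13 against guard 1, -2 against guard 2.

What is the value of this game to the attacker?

Row minima are 11 and -2, so the attacker's maximin is 11; column maxima are 13 and 16, so the defender's minimax is 13. These differ, so the equilibrium is in mixed strategies.
Let the attacker play target 1 with probability p. The defender is indifferent when 11p + 13(1−p) = 16p − 2(1−p), giving p = 3/4.
Let the defender play guard 1 with probability q. The attacker is indifferent when 11q + 16(1−q) = 13q − 2(1−q), giving q = 9/10.
The value is 11·(9/10) + (16)·(1/10) = 23/2.

23/2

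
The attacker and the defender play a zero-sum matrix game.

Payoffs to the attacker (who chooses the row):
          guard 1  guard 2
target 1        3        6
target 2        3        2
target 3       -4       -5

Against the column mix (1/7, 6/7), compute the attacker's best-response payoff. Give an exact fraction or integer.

39/7

target 1: (3)·(1/7) + (6)·(6/7) = 39/7.
target 2: (3)·(1/7) + (2)·(6/7) = 15/7.
target 3: (-4)·(1/7) + (-5)·(6/7) = -34/7.
The best pure response is target 1 with expected payoff 39/7.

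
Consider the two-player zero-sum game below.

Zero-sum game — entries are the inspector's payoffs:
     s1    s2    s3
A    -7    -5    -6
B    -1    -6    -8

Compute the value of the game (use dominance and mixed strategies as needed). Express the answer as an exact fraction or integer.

Column s2 is strictly dominated by s3 for the inspectee (it gives the inspector more in every row).
The remaining 2×2 game on (A, B) × (s1, s3) has no saddle point. Let the inspector play A with probability p; indifference gives −7p − (1−p) = −6p − 8(1−p), so p = 7/8.
Similarly the inspectee's optimal q on s1 is 1/4, and the value is -7·(1/4) + (-6)·(3/4) = -25/4.

-25/4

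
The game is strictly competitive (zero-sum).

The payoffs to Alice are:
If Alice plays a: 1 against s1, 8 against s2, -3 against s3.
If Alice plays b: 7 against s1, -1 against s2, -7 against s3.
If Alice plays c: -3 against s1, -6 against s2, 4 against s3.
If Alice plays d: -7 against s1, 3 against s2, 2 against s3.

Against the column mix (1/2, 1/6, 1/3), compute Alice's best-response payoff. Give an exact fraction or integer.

1

a: (1)·(1/2) + (8)·(1/6) + (-3)·(1/3) = 5/6.
b: (7)·(1/2) + (-1)·(1/6) + (-7)·(1/3) = 1.
c: (-3)·(1/2) + (-6)·(1/6) + (4)·(1/3) = -7/6.
d: (-7)·(1/2) + (3)·(1/6) + (2)·(1/3) = -7/3.
The best pure response is b with expected payoff 1.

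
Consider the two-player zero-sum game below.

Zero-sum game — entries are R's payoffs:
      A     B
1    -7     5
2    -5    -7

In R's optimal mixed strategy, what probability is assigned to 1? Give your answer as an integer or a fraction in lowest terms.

1/7

Row minima are -7 and -7, so R's maximin is -7; column maxima are -5 and 5, so C's minimax is -5. These differ, so the equilibrium is in mixed strategies.
Let R play 1 with probability p. C is indifferent when −7p − 5(1−p) = 5p − 7(1−p), giving p = 1/7.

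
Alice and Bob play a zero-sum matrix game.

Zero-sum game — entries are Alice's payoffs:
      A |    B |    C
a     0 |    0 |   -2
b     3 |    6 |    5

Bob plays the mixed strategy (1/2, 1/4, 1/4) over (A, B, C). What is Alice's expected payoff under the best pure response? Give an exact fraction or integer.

17/4

a: (0)·(1/2) + (0)·(1/4) + (-2)·(1/4) = -1/2.
b: (3)·(1/2) + (6)·(1/4) + (5)·(1/4) = 17/4.
The best pure response is b with expected payoff 17/4.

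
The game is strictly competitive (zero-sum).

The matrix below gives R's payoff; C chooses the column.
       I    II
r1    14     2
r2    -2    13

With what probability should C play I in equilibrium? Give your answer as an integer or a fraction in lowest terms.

11/27

Row minima are 2 and -2, so R's maximin is 2; column maxima are 14 and 13, so C's minimax is 13. These differ, so the equilibrium is in mixed strategies.
Let C play I with probability q. R is indifferent when 14q + 2(1−q) = −2q + 13(1−q), giving q = 11/27.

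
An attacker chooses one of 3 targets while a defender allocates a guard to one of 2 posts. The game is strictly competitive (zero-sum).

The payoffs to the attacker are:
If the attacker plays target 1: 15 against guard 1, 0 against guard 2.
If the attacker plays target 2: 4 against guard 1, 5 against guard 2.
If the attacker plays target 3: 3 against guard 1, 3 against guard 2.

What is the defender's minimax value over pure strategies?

The worst case (largest entry) in each column is guard 1: 15, guard 2: 5.
The best (smallest) of these is 5.

5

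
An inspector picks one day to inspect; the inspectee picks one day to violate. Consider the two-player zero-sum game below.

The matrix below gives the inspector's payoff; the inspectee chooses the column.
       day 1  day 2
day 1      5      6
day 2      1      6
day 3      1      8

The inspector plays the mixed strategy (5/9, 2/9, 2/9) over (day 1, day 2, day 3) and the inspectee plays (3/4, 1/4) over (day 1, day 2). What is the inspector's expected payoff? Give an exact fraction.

145/36

Against (3/4, 1/4), each row's expected payoff is day 1: 21/4; day 2: 9/4; day 3: 11/4.
Taking the (5/9, 2/9, 2/9)-weighted average: (5/9)·(21/4) + (2/9)·(9/4) + (2/9)·(11/4) = 145/36.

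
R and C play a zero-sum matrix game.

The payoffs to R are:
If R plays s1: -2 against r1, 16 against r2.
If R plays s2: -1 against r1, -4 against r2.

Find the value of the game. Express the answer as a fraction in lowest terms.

-8/7

Row minima are -2 and -4, so R's maximin is -2; column maxima are -1 and 16, so C's minimax is -1. These differ, so the equilibrium is in mixed strategies.
Let R play s1 with probability p. C is indifferent when −2p − (1−p) = 16p − 4(1−p), giving p = 1/7.
Let C play r1 with probability q. R is indifferent when −2q + 16(1−q) = −q − 4(1−q), giving q = 20/21.
The value is -2·(20/21) + (16)·(1/21) = -8/7.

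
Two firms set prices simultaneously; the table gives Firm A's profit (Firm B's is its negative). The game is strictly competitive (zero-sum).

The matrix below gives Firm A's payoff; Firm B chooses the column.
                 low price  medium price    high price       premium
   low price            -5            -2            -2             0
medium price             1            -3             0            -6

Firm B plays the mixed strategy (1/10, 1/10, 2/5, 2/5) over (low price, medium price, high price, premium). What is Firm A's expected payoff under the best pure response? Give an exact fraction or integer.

low price: (-5)·(1/10) + (-2)·(1/10) + (-2)·(2/5) + (0)·(2/5) = -3/2.
medium price: (1)·(1/10) + (-3)·(1/10) + (0)·(2/5) + (-6)·(2/5) = -13/5.
The best pure response is low price with expected payoff -3/2.

-3/2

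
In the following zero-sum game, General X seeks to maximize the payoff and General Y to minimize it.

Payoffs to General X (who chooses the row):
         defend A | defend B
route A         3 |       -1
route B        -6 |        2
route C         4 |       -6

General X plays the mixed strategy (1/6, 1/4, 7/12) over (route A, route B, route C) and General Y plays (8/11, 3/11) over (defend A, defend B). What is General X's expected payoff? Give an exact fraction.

7/66

Against (8/11, 3/11), each row's expected payoff is route A: 21/11; route B: -42/11; route C: 14/11.
Taking the (1/6, 1/4, 7/12)-weighted average: (1/6)·(21/11) + (1/4)·(-42/11) + (7/12)·(14/11) = 7/66.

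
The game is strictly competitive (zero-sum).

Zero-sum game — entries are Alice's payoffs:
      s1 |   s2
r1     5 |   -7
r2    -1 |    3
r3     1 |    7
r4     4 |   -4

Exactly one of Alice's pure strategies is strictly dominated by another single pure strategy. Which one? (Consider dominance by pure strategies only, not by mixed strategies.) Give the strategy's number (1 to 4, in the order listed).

2

Compare r2 with r3: 1 > -1, 7 > 3.
So r3 strictly dominates r2 for Alice; r2 is strictly dominated.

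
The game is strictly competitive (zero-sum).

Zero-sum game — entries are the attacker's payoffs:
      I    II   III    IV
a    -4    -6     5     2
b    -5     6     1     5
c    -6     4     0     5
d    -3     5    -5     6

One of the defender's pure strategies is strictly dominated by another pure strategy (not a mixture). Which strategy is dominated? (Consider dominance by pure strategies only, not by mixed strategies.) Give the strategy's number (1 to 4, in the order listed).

4

The defender prefers columns that give the attacker less. Compare IV with I: -4 < 2, -5 < 5, -6 < 5, -3 < 6.
So I strictly dominates IV for the defender; IV is strictly dominated.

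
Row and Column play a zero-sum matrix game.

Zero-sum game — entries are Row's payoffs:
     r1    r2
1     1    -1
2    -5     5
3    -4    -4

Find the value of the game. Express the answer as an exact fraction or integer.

Row 3 is strictly dominated by row 1, so Row never plays it.
The remaining 2×2 game on (1, 2) × (r1, r2) has no saddle point. Let Row play 1 with probability p; indifference gives p − 5(1−p) = −p + 5(1−p), so p = 5/6.
Similarly Column's optimal q on r1 is 1/2, and the value is 1·(1/2) + (-1)·(1/2) = 0.

0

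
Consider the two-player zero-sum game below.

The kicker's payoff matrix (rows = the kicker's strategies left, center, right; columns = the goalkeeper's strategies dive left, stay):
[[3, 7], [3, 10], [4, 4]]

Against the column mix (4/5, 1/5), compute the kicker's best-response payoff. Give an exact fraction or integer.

22/5

left: (3)·(4/5) + (7)·(1/5) = 19/5.
center: (3)·(4/5) + (10)·(1/5) = 22/5.
right: (4)·(4/5) + (4)·(1/5) = 4.
The best pure response is center with expected payoff 22/5.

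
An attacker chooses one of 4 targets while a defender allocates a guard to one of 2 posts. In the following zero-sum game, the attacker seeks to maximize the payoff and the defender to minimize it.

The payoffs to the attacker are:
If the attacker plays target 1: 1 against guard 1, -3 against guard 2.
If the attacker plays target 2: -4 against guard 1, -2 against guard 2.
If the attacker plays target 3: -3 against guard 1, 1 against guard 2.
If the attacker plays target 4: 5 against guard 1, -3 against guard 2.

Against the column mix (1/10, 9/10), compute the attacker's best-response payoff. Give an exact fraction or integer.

3/5

target 1: (1)·(1/10) + (-3)·(9/10) = -13/5.
target 2: (-4)·(1/10) + (-2)·(9/10) = -11/5.
target 3: (-3)·(1/10) + (1)·(9/10) = 3/5.
target 4: (5)·(1/10) + (-3)·(9/10) = -11/5.
The best pure response is target 3 with expected payoff 3/5.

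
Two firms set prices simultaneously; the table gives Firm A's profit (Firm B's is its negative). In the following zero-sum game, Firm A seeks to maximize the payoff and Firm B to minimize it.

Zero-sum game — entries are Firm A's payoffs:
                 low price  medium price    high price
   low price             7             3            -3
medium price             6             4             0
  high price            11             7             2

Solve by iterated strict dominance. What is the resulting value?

Row low price is strictly dominated by row high price (11>7, 7>3, 2>-3); eliminate low price.
Row medium price is strictly dominated by row high price (11>6, 7>4, 2>0); eliminate medium price.
Column low price is strictly dominated by medium price for Firm B (7<11); eliminate low price.
Column medium price is strictly dominated by high price for Firm B (2<7); eliminate medium price.
Only (high price, high price) remains, with payoff 2.

2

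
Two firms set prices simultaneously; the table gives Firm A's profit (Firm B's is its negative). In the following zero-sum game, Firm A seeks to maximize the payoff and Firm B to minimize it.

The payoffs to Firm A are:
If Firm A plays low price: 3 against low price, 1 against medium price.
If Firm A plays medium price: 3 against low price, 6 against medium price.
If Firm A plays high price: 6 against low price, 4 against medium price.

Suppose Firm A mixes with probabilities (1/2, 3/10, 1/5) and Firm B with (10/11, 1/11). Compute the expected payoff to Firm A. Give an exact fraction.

391/110

Against (10/11, 1/11), each row's expected payoff is low price: 31/11; medium price: 36/11; high price: 64/11.
Taking the (1/2, 3/10, 1/5)-weighted average: (1/2)·(31/11) + (3/10)·(36/11) + (1/5)·(64/11) = 391/110.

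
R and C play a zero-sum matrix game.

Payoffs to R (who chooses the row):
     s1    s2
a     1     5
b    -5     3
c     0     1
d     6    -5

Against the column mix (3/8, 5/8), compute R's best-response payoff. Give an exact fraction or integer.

a: (1)·(3/8) + (5)·(5/8) = 7/2.
b: (-5)·(3/8) + (3)·(5/8) = 0.
c: (0)·(3/8) + (1)·(5/8) = 5/8.
d: (6)·(3/8) + (-5)·(5/8) = -7/8.
The best pure response is a with expected payoff 7/2.

7/2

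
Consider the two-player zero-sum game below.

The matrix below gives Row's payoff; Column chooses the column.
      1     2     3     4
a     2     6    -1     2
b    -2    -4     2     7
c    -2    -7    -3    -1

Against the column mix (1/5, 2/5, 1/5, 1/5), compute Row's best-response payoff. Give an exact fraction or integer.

3

a: (2)·(1/5) + (6)·(2/5) + (-1)·(1/5) + (2)·(1/5) = 3.
b: (-2)·(1/5) + (-4)·(2/5) + (2)·(1/5) + (7)·(1/5) = -1/5.
c: (-2)·(1/5) + (-7)·(2/5) + (-3)·(1/5) + (-1)·(1/5) = -4.
The best pure response is a with expected payoff 3.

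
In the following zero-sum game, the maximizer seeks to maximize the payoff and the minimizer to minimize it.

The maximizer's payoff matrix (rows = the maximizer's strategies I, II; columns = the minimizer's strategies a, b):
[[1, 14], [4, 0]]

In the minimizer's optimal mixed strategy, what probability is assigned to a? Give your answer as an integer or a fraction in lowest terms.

14/17

Row minima are 1 and 0, so the maximizer's maximin is 1; column maxima are 4 and 14, so the minimizer's minimax is 4. These differ, so the equilibrium is in mixed strategies.
Let the minimizer play a with probability q. The maximizer is indifferent when q + 14(1−q) = 4q, giving q = 14/17.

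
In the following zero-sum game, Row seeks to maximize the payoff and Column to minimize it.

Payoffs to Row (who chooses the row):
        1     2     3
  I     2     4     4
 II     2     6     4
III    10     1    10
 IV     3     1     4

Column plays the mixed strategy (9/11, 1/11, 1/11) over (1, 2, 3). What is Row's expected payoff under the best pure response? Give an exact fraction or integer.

I: (2)·(9/11) + (4)·(1/11) + (4)·(1/11) = 26/11.
II: (2)·(9/11) + (6)·(1/11) + (4)·(1/11) = 28/11.
III: (10)·(9/11) + (1)·(1/11) + (10)·(1/11) = 101/11.
IV: (3)·(9/11) + (1)·(1/11) + (4)·(1/11) = 32/11.
The best pure response is III with expected payoff 101/11.

101/11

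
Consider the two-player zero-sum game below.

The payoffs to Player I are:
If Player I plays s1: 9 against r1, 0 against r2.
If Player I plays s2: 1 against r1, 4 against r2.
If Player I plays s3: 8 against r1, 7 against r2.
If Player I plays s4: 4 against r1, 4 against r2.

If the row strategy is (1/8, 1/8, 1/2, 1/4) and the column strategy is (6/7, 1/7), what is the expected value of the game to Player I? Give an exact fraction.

Against (6/7, 1/7), each row's expected payoff is s1: 54/7; s2: 10/7; s3: 55/7; s4: 4.
Taking the (1/8, 1/8, 1/2, 1/4)-weighted average: (1/8)·(54/7) + (1/8)·(10/7) + (1/2)·(55/7) + (1/4)·(4) = 85/14.

85/14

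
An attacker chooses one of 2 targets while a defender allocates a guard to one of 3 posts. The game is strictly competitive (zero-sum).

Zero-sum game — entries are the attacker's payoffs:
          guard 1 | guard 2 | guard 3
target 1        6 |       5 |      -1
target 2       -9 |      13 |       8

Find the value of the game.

Column guard 2 is strictly dominated by guard 3 for the defender (it gives the attacker more in every row).
The remaining 2×2 game on (target 1, target 2) × (guard 1, guard 3) has no saddle point. Let the attacker play target 1 with probability p; indifference gives 6p − 9(1−p) = −p + 8(1−p), so p = 17/24.
Similarly the defender's optimal q on guard 1 is 3/8, and the value is 6·(3/8) + (-1)·(5/8) = 13/8.

13/8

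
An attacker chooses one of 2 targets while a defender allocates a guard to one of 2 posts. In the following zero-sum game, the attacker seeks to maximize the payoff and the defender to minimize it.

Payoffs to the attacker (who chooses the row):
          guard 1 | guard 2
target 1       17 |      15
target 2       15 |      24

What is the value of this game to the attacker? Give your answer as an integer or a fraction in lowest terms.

183/11

Row minima are 15 and 15, so the attacker's maximin is 15; column maxima are 17 and 24, so the defender's minimax is 17. These differ, so the equilibrium is in mixed strategies.
Let the attacker play target 1 with probability p. The defender is indifferent when 17p + 15(1−p) = 15p + 24(1−p), giving p = 9/11.
Let the defender play guard 1 with probability q. The attacker is indifferent when 17q + 15(1−q) = 15q + 24(1−q), giving q = 9/11.
The value is 17·(9/11) + (15)·(2/11) = 183/11.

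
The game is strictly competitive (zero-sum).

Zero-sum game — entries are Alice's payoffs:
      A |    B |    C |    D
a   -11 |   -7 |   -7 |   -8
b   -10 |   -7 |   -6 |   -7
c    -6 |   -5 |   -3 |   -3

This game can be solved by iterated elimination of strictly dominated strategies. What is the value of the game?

-6

Row a is strictly dominated by row c (-6>-11, -5>-7, -3>-7, -3>-8); eliminate a.
Column C is strictly dominated by A for Bob (-10<-6, -6<-3); eliminate C.
Column D is strictly dominated by A for Bob (-10<-7, -6<-3); eliminate D.
Column B is strictly dominated by A for Bob (-10<-7, -6<-5); eliminate B.
Row b is strictly dominated by row c (-6>-10); eliminate b.
Only (c, A) remains, with payoff -6.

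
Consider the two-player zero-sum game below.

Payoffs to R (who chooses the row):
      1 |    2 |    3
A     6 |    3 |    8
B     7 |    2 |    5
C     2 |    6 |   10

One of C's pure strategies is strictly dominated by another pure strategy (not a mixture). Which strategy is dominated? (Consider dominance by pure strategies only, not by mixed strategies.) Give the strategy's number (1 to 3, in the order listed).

C prefers columns that give R less. Compare 3 with 2: 3 < 8, 2 < 5, 6 < 10.
So 2 strictly dominates 3 for C; 3 is strictly dominated.

3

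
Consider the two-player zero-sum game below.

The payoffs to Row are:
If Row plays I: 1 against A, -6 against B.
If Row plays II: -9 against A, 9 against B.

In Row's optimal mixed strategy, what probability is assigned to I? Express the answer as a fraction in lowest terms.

Row minima are -6 and -9, so Row's maximin is -6; column maxima are 1 and 9, so Column's minimax is 1. These differ, so the equilibrium is in mixed strategies.
Let Row play I with probability p. Column is indifferent when p − 9(1−p) = −6p + 9(1−p), giving p = 18/25.

18/25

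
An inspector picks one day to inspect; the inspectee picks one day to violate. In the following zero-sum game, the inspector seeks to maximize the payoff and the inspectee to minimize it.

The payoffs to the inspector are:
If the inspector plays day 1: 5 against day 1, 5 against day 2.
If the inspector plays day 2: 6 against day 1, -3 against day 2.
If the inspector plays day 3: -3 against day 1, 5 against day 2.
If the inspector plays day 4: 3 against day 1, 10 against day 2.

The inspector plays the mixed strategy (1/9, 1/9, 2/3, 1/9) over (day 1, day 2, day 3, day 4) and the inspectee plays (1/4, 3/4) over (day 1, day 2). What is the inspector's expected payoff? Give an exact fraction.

Against (1/4, 3/4), each row's expected payoff is day 1: 5; day 2: -3/4; day 3: 3; day 4: 33/4.
Taking the (1/9, 1/9, 2/3, 1/9)-weighted average: (1/9)·(5) + (1/9)·(-3/4) + (2/3)·(3) + (1/9)·(33/4) = 61/18.

61/18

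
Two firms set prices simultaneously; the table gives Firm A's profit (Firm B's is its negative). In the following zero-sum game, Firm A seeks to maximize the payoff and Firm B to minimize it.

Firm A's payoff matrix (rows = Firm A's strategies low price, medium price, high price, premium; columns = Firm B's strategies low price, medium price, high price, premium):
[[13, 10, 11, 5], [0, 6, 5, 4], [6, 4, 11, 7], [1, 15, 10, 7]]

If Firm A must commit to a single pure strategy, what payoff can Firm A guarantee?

The worst-case payoff for each row is low price: 5, medium price: 0, high price: 4, premium: 1.
The best of these is 5.

5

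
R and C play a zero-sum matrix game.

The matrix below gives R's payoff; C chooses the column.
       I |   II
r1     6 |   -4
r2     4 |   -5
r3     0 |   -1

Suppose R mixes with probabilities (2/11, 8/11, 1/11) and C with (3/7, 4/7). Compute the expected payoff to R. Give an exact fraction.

Against (3/7, 4/7), each row's expected payoff is r1: 2/7; r2: -8/7; r3: -4/7.
Taking the (2/11, 8/11, 1/11)-weighted average: (2/11)·(2/7) + (8/11)·(-8/7) + (1/11)·(-4/7) = -64/77.

-64/77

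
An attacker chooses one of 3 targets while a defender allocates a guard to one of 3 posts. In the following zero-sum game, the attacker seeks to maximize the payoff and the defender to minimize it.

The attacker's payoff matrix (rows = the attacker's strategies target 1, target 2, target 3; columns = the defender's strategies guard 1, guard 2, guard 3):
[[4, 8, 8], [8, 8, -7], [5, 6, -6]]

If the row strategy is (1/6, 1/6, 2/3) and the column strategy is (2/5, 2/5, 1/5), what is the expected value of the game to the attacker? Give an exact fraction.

Against (2/5, 2/5, 1/5), each row's expected payoff is target 1: 32/5; target 2: 5; target 3: 16/5.
Taking the (1/6, 1/6, 2/3)-weighted average: (1/6)·(32/5) + (1/6)·(5) + (2/3)·(16/5) = 121/30.

121/30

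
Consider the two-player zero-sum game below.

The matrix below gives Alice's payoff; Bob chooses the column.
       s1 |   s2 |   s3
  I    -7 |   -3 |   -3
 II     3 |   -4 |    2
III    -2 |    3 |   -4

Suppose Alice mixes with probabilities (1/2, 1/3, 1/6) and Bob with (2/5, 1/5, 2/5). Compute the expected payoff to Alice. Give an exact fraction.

-11/5

Against (2/5, 1/5, 2/5), each row's expected payoff is I: -23/5; II: 6/5; III: -9/5.
Taking the (1/2, 1/3, 1/6)-weighted average: (1/2)·(-23/5) + (1/3)·(6/5) + (1/6)·(-9/5) = -11/5.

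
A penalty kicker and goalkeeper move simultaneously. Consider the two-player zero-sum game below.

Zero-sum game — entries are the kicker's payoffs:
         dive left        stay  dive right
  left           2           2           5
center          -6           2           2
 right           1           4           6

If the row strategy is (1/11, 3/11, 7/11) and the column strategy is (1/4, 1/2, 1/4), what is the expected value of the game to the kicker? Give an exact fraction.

Against (1/4, 1/2, 1/4), each row's expected payoff is left: 11/4; center: 0; right: 15/4.
Taking the (1/11, 3/11, 7/11)-weighted average: (1/11)·(11/4) + (3/11)·(0) + (7/11)·(15/4) = 29/11.

29/11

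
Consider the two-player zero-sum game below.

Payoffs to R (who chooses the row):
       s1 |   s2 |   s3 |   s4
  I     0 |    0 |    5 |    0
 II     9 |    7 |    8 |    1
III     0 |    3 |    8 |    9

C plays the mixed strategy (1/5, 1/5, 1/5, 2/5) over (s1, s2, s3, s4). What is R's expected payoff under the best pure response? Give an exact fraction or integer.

29/5

I: (0)·(1/5) + (0)·(1/5) + (5)·(1/5) + (0)·(2/5) = 1.
II: (9)·(1/5) + (7)·(1/5) + (8)·(1/5) + (1)·(2/5) = 26/5.
III: (0)·(1/5) + (3)·(1/5) + (8)·(1/5) + (9)·(2/5) = 29/5.
The best pure response is III with expected payoff 29/5.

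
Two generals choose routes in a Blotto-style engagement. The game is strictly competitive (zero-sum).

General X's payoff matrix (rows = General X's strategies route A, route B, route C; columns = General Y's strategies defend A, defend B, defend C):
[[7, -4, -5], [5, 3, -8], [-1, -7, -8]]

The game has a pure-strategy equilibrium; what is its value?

-5

Row minima: -5, -8, -8 → General X's maximin is -5.
Column maxima: 7, 3, -5 → General Y's minimax is -5.
They coincide at (route A, defend C), so the value is -5.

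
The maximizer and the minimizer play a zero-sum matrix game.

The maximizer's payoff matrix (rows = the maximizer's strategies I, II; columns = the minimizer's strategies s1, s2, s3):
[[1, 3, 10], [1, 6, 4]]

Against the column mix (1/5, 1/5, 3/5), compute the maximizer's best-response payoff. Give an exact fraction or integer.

I: (1)·(1/5) + (3)·(1/5) + (10)·(3/5) = 34/5.
II: (1)·(1/5) + (6)·(1/5) + (4)·(3/5) = 19/5.
The best pure response is I with expected payoff 34/5.

34/5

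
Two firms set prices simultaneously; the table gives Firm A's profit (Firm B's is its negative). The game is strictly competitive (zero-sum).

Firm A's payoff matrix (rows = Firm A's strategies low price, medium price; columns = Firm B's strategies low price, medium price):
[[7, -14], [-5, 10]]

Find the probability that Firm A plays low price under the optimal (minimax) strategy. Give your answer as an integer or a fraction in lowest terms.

5/12

Row minima are -14 and -5, so Firm A's maximin is -5; column maxima are 7 and 10, so Firm B's minimax is 7. These differ, so the equilibrium is in mixed strategies.
Let Firm A play low price with probability p. Firm B is indifferent when 7p − 5(1−p) = −14p + 10(1−p), giving p = 5/12.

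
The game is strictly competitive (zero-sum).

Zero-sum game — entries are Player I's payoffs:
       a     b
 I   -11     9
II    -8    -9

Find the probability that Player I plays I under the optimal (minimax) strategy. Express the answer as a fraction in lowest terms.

Row minima are -11 and -9, so Player I's maximin is -9; column maxima are -8 and 9, so Player II's minimax is -8. These differ, so the equilibrium is in mixed strategies.
Let Player I play I with probability p. Player II is indifferent when −11p − 8(1−p) = 9p − 9(1−p), giving p = 1/21.

1/21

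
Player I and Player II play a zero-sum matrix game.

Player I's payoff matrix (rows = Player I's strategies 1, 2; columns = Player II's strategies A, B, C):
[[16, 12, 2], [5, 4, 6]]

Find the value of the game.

Column A is strictly dominated by B for Player II (it gives Player I more in every row).
The remaining 2×2 game on (1, 2) × (B, C) has no saddle point. Let Player I play 1 with probability p; indifference gives 12p + 4(1−p) = 2p + 6(1−p), so p = 1/6.
Similarly Player II's optimal q on B is 1/3, and the value is 12·(1/3) + (2)·(2/3) = 16/3.

16/3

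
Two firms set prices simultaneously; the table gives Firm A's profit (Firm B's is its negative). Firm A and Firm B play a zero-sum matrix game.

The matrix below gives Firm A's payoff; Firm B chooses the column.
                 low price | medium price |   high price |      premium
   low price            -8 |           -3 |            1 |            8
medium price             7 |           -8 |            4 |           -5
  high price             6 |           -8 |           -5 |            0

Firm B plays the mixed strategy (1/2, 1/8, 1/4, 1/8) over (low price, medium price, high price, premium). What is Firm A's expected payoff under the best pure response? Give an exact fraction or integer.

23/8

low price: (-8)·(1/2) + (-3)·(1/8) + (1)·(1/4) + (8)·(1/8) = -25/8.
medium price: (7)·(1/2) + (-8)·(1/8) + (4)·(1/4) + (-5)·(1/8) = 23/8.
high price: (6)·(1/2) + (-8)·(1/8) + (-5)·(1/4) + (0)·(1/8) = 3/4.
The best pure response is medium price with expected payoff 23/8.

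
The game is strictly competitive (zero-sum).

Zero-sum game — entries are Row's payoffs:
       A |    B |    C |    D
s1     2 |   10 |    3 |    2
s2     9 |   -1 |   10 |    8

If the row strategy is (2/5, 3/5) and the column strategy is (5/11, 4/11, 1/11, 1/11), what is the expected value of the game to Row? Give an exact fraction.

287/55

Against (5/11, 4/11, 1/11, 1/11), each row's expected payoff is s1: 5; s2: 59/11.
Taking the (2/5, 3/5)-weighted average: (2/5)·(5) + (3/5)·(59/11) = 287/55.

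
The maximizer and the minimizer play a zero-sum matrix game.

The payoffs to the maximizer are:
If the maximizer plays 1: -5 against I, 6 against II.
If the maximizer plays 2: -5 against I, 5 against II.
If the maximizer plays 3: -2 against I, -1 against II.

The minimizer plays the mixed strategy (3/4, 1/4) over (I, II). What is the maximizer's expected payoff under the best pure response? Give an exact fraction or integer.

1: (-5)·(3/4) + (6)·(1/4) = -9/4.
2: (-5)·(3/4) + (5)·(1/4) = -5/2.
3: (-2)·(3/4) + (-1)·(1/4) = -7/4.
The best pure response is 3 with expected payoff -7/4.

-7/4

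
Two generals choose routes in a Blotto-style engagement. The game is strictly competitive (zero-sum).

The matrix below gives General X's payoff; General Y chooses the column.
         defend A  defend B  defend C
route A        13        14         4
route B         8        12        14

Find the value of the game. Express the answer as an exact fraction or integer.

10

Column defend B is strictly dominated by defend A for General Y (it gives General X more in every row).
The remaining 2×2 game on (route A, route B) × (defend A, defend C) has no saddle point. Let General X play route A with probability p; indifference gives 13p + 8(1−p) = 4p + 14(1−p), so p = 2/5.
Similarly General Y's optimal q on defend A is 2/3, and the value is 13·(2/3) + (4)·(1/3) = 10.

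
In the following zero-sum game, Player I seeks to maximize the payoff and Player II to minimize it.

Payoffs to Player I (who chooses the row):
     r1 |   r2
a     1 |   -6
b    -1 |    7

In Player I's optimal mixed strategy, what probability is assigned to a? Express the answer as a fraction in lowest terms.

Row minima are -6 and -1, so Player I's maximin is -1; column maxima are 1 and 7, so Player II's minimax is 1. These differ, so the equilibrium is in mixed strategies.
Let Player I play a with probability p. Player II is indifferent when p − (1−p) = −6p + 7(1−p), giving p = 8/15.

8/15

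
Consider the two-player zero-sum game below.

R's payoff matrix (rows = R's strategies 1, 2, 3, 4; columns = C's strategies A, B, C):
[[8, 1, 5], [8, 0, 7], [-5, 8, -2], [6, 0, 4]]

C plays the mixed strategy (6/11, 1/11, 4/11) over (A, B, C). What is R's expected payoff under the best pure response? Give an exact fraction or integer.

1: (8)·(6/11) + (1)·(1/11) + (5)·(4/11) = 69/11.
2: (8)·(6/11) + (0)·(1/11) + (7)·(4/11) = 76/11.
3: (-5)·(6/11) + (8)·(1/11) + (-2)·(4/11) = -30/11.
4: (6)·(6/11) + (0)·(1/11) + (4)·(4/11) = 52/11.
The best pure response is 2 with expected payoff 76/11.

76/11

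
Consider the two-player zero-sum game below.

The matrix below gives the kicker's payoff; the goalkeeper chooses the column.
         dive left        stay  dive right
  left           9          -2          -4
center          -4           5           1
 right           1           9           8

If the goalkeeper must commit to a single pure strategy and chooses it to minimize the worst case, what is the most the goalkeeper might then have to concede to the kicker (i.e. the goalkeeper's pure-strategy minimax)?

8

The worst case (largest entry) in each column is dive left: 9, stay: 9, dive right: 8.
The best (smallest) of these is 8.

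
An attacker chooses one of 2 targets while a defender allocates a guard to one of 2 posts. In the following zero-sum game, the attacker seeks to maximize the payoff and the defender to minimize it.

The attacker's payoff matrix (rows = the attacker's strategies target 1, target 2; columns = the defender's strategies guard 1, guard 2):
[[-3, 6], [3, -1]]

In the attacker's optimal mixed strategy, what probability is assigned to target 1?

4/13

Row minima are -3 and -1, so the attacker's maximin is -1; column maxima are 3 and 6, so the defender's minimax is 3. These differ, so the equilibrium is in mixed strategies.
Let the attacker play target 1 with probability p. The defender is indifferent when −3p + 3(1−p) = 6p − (1−p), giving p = 4/13.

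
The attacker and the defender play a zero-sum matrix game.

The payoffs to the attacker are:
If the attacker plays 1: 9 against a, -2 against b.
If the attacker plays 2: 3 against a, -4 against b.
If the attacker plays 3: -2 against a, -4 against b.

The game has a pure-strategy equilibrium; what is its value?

Row minima: -2, -4, -4 → the attacker's maximin is -2.
Column maxima: 9, -2 → the defender's minimax is -2.
They coincide at (1, b), so the value is -2.

-2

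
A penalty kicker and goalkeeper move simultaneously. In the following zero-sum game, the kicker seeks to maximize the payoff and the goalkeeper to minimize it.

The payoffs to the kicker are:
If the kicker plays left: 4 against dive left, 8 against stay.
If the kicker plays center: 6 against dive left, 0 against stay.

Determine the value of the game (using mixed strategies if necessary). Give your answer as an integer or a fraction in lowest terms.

24/5

Row minima are 4 and 0, so the kicker's maximin is 4; column maxima are 6 and 8, so the goalkeeper's minimax is 6. These differ, so the equilibrium is in mixed strategies.
Let the kicker play left with probability p. The goalkeeper is indifferent when 4p + 6(1−p) = 8p, giving p = 3/5.
Let the goalkeeper play dive left with probability q. The kicker is indifferent when 4q + 8(1−q) = 6q, giving q = 4/5.
The value is 4·(4/5) + (8)·(1/5) = 24/5.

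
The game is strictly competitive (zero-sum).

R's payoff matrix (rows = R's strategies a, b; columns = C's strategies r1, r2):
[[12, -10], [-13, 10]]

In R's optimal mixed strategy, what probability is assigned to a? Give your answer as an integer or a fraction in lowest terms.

23/45

Row minima are -10 and -13, so R's maximin is -10; column maxima are 12 and 10, so C's minimax is 10. These differ, so the equilibrium is in mixed strategies.
Let R play a with probability p. C is indifferent when 12p − 13(1−p) = −10p + 10(1−p), giving p = 23/45.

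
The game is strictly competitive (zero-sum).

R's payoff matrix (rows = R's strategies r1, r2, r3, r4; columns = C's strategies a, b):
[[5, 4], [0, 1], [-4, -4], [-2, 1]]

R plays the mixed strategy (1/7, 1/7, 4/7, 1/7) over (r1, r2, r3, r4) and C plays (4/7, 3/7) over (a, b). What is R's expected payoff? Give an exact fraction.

-82/49

Against (4/7, 3/7), each row's expected payoff is r1: 32/7; r2: 3/7; r3: -4; r4: -5/7.
Taking the (1/7, 1/7, 4/7, 1/7)-weighted average: (1/7)·(32/7) + (1/7)·(3/7) + (4/7)·(-4) + (1/7)·(-5/7) = -82/49.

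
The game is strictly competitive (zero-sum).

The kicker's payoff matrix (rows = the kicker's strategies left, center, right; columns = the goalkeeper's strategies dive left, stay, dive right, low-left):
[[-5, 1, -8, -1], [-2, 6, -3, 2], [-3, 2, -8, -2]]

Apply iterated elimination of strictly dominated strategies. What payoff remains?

Row right is strictly dominated by row center (-2>-3, 6>2, -3>-8, 2>-2); eliminate right.
Column dive left is strictly dominated by dive right for the goalkeeper (-8<-5, -3<-2); eliminate dive left.
Row left is strictly dominated by row center (6>1, -3>-8, 2>-1); eliminate left.
Column stay is strictly dominated by dive right for the goalkeeper (-3<6); eliminate stay.
Column low-left is strictly dominated by dive right for the goalkeeper (-3<2); eliminate low-left.
Only (center, dive right) remains, with payoff -3.

-3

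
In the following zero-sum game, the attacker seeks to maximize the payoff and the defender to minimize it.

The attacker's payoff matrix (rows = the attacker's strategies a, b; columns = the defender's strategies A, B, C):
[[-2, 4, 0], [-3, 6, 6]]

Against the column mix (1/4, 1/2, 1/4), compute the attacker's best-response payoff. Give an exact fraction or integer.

a: (-2)·(1/4) + (4)·(1/2) + (0)·(1/4) = 3/2.
b: (-3)·(1/4) + (6)·(1/2) + (6)·(1/4) = 15/4.
The best pure response is b with expected payoff 15/4.

15/4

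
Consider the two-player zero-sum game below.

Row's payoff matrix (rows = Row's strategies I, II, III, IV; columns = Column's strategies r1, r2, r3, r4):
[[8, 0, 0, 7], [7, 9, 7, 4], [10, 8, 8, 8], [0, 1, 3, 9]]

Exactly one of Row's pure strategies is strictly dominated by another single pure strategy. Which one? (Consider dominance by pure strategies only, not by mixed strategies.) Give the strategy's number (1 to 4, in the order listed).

Compare I with III: 10 > 8, 8 > 0, 8 > 0, 8 > 7.
So III strictly dominates I for Row; I is strictly dominated.

1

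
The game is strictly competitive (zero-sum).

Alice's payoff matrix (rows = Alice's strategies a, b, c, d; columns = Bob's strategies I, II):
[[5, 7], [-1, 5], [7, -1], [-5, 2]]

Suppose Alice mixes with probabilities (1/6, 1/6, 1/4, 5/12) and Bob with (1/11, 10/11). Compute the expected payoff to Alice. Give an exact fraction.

Against (1/11, 10/11), each row's expected payoff is a: 75/11; b: 49/11; c: -3/11; d: 15/11.
Taking the (1/6, 1/6, 1/4, 5/12)-weighted average: (1/6)·(75/11) + (1/6)·(49/11) + (1/4)·(-3/11) + (5/12)·(15/11) = 157/66.

157/66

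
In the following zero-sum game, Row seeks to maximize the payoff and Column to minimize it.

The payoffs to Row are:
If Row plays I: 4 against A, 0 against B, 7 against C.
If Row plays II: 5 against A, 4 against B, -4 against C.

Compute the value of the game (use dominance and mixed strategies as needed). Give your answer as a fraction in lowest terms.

28/15

Column A is strictly dominated by B for Column (it gives Row more in every row).
The remaining 2×2 game on (I, II) × (B, C) has no saddle point. Let Row play I with probability p; indifference gives 4(1−p) = 7p − 4(1−p), so p = 8/15.
Similarly Column's optimal q on B is 11/15, and the value is 0·(11/15) + (7)·(4/15) = 28/15.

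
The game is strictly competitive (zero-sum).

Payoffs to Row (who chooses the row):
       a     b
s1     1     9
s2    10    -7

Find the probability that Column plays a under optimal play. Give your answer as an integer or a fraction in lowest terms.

Row minima are 1 and -7, so Row's maximin is 1; column maxima are 10 and 9, so Column's minimax is 9. These differ, so the equilibrium is in mixed strategies.
Let Column play a with probability q. Row is indifferent when q + 9(1−q) = 10q − 7(1−q), giving q = 16/25.

16/25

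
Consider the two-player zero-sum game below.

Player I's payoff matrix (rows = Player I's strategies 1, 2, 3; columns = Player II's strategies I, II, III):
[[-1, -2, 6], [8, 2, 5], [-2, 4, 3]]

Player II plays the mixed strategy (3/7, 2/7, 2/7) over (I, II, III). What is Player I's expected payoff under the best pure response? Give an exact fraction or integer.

1: (-1)·(3/7) + (-2)·(2/7) + (6)·(2/7) = 5/7.
2: (8)·(3/7) + (2)·(2/7) + (5)·(2/7) = 38/7.
3: (-2)·(3/7) + (4)·(2/7) + (3)·(2/7) = 8/7.
The best pure response is 2 with expected payoff 38/7.

38/7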